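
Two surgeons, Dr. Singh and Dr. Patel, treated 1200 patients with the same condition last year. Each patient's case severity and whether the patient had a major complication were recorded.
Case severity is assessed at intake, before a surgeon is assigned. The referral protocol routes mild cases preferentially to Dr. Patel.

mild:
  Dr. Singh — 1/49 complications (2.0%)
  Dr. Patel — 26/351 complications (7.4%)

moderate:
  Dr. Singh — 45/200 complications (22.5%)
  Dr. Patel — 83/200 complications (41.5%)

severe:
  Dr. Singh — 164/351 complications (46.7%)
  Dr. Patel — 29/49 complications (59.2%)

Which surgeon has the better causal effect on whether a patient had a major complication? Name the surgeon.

Since case severity is a pre-existing factor (not a product of the surgeon) and it affects the outcome on its own, it is a confounder. The stratified rates, not the pooled rate, identify the causal effect.
Within each level — mild: 2.0% vs 7.4%; moderate: 22.5% vs 41.5%; severe: 46.7% vs 59.2% — Dr. Singh is lower every time.

Dr. Singh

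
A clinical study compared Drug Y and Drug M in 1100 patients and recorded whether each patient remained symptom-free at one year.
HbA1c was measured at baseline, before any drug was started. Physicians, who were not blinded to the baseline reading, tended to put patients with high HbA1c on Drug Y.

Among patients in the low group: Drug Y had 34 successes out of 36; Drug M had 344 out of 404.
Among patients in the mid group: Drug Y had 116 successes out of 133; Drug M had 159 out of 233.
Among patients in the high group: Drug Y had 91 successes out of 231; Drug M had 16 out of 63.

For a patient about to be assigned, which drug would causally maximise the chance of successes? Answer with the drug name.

The imbalance in HbA1c arose from how patients were allocated, not from anything the drug did; and HbA1c independently affects the outcome. The pooled gap is confounded — condition on HbA1c.
Within each level — low: 94.4% vs 85.1%; mid: 87.2% vs 68.2%; high: 39.4% vs 25.4% — Drug Y is higher every time.

Drug Y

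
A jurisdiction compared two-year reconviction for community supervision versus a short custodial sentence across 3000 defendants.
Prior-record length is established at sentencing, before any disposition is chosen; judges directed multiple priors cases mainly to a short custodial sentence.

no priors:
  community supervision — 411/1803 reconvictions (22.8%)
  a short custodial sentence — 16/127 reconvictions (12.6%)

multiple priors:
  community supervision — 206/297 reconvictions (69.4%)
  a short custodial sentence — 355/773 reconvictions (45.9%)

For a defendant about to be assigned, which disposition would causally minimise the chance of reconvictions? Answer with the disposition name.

a short custodial sentence

a short custodial sentence is lower inside every prior-record length stratum but community supervision is lower in aggregate. Whether to stratify depends on how prior-record length relates to the disposition.
Prior-record length differs across dispositions for reasons unrelated to any effect of the disposition itself, and it separately predicts the outcome — a classic confounder. We must compare within prior-record length levels.
Within each level — no priors: 22.8% vs 12.6%; multiple priors: 69.4% vs 45.9% — a short custodial sentence is lower every time.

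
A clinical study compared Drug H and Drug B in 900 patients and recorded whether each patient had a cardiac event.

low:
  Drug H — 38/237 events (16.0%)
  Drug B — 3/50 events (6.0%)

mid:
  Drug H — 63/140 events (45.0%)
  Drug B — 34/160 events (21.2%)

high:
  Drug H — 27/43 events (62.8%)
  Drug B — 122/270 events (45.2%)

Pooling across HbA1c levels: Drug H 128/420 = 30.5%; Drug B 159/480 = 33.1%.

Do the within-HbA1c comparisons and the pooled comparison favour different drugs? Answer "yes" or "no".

yes

Within each HbA1c level (low 16.0% vs 6.0%; mid 45.0% vs 21.2%; high 62.8% vs 45.2%), Drug B has the lower rate every time. Pooled: 30.5% vs 33.1% — Drug H has the lower rate overall. The two comparisons disagree.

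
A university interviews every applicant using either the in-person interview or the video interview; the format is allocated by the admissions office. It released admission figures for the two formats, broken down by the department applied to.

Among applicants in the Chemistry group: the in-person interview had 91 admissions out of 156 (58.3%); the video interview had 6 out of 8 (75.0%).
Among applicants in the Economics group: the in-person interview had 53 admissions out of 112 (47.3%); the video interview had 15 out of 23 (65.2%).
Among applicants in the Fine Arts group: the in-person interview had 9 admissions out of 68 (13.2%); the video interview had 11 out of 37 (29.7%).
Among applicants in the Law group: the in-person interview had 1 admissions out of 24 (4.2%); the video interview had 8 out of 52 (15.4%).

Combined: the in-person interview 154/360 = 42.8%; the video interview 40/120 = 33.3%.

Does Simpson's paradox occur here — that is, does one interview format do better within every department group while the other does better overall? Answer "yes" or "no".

yes

Within each department level (Chemistry 58.3% vs 75.0%; Economics 47.3% vs 65.2%; Fine Arts 13.2% vs 29.7%; Law 4.2% vs 15.4%), the video interview has the higher rate every time. Pooled: 42.8% vs 33.3% — the in-person interview has the higher rate overall. The two comparisons disagree.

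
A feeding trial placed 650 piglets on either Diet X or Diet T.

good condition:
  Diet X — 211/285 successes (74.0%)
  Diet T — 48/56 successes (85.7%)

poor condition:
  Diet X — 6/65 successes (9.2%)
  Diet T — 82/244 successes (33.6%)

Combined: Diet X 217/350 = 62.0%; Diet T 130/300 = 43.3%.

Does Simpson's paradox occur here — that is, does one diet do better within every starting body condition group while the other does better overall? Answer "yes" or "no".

Within each starting body condition level (good condition 74.0% vs 85.7%; poor condition 9.2% vs 33.6%), Diet T has the higher rate every time. Pooled: 62.0% vs 43.3% — Diet X has the higher rate overall. The two comparisons disagree.

yes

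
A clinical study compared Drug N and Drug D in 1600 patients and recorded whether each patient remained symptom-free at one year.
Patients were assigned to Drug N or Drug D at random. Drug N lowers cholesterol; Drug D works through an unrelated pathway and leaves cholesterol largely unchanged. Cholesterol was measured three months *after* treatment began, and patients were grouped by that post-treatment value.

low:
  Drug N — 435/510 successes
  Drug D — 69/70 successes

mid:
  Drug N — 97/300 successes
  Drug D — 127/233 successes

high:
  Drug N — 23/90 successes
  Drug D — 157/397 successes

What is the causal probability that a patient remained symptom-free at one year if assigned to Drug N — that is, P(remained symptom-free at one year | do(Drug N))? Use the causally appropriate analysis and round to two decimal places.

0.62

The cholesterol-specific comparison favours Drug D throughout, but the pooled figures favour Drug N. The question is whether to condition on cholesterol.
The distribution of cholesterol is itself part of what the drug does — it is an intermediate outcome. Holding it fixed would remove that part of the effect; the total effect is the pooled difference.
So P(outcome | do(Drug N)) is just the pooled rate for Drug N: 555/900 = 0.617.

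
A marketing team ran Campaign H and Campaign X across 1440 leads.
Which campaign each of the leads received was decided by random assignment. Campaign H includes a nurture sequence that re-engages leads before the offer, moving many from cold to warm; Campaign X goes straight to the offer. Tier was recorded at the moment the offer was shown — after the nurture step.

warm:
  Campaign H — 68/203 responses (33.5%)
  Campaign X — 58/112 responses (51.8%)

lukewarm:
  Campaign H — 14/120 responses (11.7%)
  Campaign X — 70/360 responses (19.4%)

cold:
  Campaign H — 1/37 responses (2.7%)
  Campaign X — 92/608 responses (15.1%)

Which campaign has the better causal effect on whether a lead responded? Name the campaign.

Campaign H

Because the campaign influences engagement tier, engagement tier is a post-treatment mediator, not a confounder. Stratifying on it would bias the estimate; the causal effect is the crude pooled difference.
Pooled: Campaign H 23.1% vs Campaign X 20.4%; Campaign H is higher overall.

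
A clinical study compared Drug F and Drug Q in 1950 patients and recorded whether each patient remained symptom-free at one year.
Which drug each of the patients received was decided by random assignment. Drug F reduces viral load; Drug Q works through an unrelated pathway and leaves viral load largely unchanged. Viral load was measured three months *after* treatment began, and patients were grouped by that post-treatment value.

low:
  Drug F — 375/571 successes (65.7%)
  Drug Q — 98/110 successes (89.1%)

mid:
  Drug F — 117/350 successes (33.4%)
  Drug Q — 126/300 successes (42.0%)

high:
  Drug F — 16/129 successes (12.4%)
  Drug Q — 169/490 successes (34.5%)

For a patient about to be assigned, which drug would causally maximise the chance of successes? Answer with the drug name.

The viral load-specific comparison favours Drug Q throughout, but the pooled figures favour Drug F. The question is whether to condition on viral load.
Because the drug influences viral load, viral load is a post-treatment mediator, not a confounder. Stratifying on it would bias the estimate; the causal effect is the crude pooled difference.
Pooled: Drug F 48.4% vs Drug Q 43.7%; Drug F is higher overall.

Drug F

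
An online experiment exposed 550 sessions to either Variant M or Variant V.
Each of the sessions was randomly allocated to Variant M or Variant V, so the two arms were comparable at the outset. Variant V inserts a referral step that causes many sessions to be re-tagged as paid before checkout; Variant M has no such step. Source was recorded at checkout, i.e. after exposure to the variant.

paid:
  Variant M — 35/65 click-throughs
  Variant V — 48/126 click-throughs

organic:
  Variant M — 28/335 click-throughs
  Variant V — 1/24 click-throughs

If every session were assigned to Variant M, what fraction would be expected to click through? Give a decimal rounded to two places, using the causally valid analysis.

0.16

The stratified and pooled comparisons disagree (Variant M wins within each traffic source; Variant V wins overall), so the answer turns on the causal role of traffic source.
Because the variant influences traffic source, traffic source is a post-treatment mediator, not a confounder. Stratifying on it would bias the estimate; the causal effect is the crude pooled difference.
So P(outcome | do(Variant M)) is just the pooled rate for Variant M: 63/400 = 0.158.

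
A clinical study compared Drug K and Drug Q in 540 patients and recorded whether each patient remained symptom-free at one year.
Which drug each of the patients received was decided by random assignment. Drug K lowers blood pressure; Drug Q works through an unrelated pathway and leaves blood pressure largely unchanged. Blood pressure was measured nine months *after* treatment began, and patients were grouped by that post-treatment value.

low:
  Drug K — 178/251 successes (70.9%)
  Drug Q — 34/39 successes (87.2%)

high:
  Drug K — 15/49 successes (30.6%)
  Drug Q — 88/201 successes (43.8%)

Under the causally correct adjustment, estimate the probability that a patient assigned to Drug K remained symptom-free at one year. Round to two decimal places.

The blood pressure-specific comparison favours Drug Q throughout, but the pooled figures favour Drug K. The question is whether to condition on blood pressure.
Blood pressure lies on the pathway drug → blood pressure → outcome, so adjusting for it blocks the indirect effect. For the total causal effect of drug, use the unadjusted pooled rates.
So P(outcome | do(Drug K)) is just the pooled rate for Drug K: 193/300 = 0.643.

0.64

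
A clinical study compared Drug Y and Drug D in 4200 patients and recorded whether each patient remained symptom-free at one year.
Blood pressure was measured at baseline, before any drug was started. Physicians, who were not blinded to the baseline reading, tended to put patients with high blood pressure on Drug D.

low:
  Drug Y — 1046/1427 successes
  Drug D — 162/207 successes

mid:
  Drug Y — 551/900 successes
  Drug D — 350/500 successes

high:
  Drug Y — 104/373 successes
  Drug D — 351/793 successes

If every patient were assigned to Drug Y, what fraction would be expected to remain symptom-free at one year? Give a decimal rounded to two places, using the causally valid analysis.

Since blood pressure is a pre-existing factor (not a product of the drug) and it affects the outcome on its own, it is a confounder. The stratified rates, not the pooled rate, identify the causal effect.
Standardising Drug Y to the population blood pressure mix: 0.389·1046/1427 + 0.333·551/900 + 0.278·104/373 = 0.567.

0.57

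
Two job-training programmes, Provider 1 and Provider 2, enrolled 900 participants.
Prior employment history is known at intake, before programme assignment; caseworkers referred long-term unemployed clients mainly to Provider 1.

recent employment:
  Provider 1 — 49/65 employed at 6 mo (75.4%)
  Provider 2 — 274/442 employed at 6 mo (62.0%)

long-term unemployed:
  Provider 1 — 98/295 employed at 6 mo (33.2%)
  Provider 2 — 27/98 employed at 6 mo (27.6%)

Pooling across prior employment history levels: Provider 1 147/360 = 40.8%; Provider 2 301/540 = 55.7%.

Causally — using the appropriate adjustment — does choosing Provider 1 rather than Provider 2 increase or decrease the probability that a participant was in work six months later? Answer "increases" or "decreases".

The prior employment history-specific comparison favours Provider 1 throughout, but the pooled figures favour Provider 2. The question is whether to condition on prior employment history.
Prior employment history differs across programmes for reasons unrelated to any effect of the programme itself, and it separately predicts the outcome — a classic confounder. We must compare within prior employment history levels.
Within each level — recent employment: 75.4% vs 62.0%; long-term unemployed: 33.2% vs 27.6% — Provider 1 is higher every time.

increases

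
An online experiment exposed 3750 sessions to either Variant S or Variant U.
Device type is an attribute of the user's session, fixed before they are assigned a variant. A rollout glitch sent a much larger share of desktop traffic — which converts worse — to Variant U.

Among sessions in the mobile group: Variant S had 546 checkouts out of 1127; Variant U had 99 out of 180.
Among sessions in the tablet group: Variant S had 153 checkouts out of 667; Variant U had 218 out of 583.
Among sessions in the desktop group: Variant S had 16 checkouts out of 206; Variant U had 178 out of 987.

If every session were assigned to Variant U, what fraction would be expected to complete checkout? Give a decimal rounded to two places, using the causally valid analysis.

Device type satisfies the back-door criterion: it is not a descendant of the variant, and it blocks the spurious path from variant to outcome. Adjusting for it (i.e., using the within-device type rates) gives the causal effect.
Standardising Variant U to the population device type mix: 0.349·99/180 + 0.333·218/583 + 0.318·178/987 = 0.374.

0.37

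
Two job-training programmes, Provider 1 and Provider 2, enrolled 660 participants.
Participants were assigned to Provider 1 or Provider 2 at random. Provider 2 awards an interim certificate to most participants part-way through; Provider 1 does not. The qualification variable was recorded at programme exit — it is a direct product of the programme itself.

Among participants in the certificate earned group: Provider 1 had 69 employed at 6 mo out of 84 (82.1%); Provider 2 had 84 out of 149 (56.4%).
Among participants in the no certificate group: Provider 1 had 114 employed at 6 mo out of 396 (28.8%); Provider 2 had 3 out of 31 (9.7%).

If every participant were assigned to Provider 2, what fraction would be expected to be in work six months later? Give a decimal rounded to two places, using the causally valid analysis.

0.48

The qualification attained during the programme-specific comparison favours Provider 1 throughout, but the pooled figures favour Provider 2. The question is whether to condition on qualification attained during the programme.
Qualification attained during the programme is downstream of the programme. One should not condition on a consequence of treatment, so the overall rates are the right comparison.
So P(outcome | do(Provider 2)) is just the pooled rate for Provider 2: 87/180 = 0.483.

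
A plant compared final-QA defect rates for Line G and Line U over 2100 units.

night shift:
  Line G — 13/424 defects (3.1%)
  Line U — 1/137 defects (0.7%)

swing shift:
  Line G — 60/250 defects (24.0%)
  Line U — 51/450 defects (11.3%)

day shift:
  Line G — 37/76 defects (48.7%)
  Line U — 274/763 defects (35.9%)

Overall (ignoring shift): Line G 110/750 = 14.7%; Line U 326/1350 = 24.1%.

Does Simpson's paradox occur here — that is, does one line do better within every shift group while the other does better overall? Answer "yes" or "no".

yes

Within each shift level (night shift 3.1% vs 0.7%; swing shift 24.0% vs 11.3%; day shift 48.7% vs 35.9%), Line U has the lower rate every time. Pooled: 14.7% vs 24.1% — Line G has the lower rate overall. The two comparisons disagree.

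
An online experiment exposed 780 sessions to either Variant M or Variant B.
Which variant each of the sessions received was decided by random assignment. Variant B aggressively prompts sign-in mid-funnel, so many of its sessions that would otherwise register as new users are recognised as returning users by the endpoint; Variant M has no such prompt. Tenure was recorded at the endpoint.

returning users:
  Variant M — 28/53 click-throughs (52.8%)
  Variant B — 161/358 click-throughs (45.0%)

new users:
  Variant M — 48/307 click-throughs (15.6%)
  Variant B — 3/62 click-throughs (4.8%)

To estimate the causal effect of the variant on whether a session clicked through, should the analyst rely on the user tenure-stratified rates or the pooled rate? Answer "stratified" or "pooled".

User tenure here is a post-treatment variable shaped by the variant; conditioning on it would introduce bias rather than remove it. The overall comparison is the causal one.
Pooled: Variant M 21.1% vs Variant B 39.0%; Variant B is higher overall.

pooled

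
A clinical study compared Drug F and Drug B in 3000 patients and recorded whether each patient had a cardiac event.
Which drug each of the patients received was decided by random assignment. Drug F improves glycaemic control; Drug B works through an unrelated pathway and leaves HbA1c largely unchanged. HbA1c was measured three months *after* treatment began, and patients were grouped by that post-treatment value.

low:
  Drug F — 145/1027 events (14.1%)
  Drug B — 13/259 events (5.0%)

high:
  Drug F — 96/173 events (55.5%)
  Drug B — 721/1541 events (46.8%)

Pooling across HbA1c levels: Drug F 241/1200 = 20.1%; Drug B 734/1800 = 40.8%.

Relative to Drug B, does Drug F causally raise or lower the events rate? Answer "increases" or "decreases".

HbA1c is recorded after the drug and is itself shifted by it — it sits on the causal path from drug to outcome. Conditioning on a mediator would strip out part of the effect we want; the pooled comparison gives the total causal effect.
Pooled: Drug F 20.1% vs Drug B 40.8%; Drug F is lower overall.

decreases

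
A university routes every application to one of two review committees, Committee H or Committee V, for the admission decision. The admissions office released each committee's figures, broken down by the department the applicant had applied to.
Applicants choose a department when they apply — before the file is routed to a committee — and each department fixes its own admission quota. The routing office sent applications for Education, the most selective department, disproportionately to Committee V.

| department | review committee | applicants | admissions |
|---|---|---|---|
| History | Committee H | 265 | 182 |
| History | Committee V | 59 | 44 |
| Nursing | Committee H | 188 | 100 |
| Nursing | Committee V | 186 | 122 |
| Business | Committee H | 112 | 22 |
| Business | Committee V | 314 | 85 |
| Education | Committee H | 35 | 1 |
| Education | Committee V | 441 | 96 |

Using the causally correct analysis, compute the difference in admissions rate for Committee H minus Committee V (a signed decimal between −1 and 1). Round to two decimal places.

-0.12

Committee V is higher inside every department stratum but Committee H is higher in aggregate. Whether to stratify depends on how department relates to the review committee.
The imbalance in department arose from how applicants were allocated, not from anything the review committee did; and department independently affects the outcome. The pooled gap is confounded — condition on department.
Adjusting over the population distribution of department: 0.203·(0.687−0.746) + 0.234·(0.532−0.656) + 0.266·(0.196−0.271) + 0.297·(0.029−0.218) = -0.117.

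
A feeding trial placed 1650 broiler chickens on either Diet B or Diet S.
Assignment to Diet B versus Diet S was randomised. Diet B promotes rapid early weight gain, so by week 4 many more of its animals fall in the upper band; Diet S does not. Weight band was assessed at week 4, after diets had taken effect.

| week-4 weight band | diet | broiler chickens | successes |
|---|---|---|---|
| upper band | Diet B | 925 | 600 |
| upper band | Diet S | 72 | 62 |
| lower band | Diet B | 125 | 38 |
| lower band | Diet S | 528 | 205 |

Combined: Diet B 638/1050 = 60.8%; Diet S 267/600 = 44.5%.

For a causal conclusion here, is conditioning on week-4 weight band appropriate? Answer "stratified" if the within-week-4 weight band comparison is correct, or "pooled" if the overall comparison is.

pooled

Diet S is higher inside every week-4 weight band stratum but Diet B is higher in aggregate. Whether to stratify depends on how week-4 weight band relates to the diet.
Because the diet influences week-4 weight band, week-4 weight band is a post-treatment mediator, not a confounder. Stratifying on it would bias the estimate; the causal effect is the crude pooled difference.
Pooled: Diet B 60.8% vs Diet S 44.5%; Diet B is higher overall.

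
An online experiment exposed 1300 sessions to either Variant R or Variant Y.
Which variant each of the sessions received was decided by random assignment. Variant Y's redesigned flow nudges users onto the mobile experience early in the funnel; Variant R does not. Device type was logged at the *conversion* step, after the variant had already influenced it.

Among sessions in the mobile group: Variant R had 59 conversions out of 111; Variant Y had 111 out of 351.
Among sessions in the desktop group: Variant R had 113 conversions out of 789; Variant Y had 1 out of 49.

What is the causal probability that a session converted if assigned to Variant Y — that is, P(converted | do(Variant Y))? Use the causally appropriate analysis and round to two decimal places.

Because the variant influences device type, device type is a post-treatment mediator, not a confounder. Stratifying on it would bias the estimate; the causal effect is the crude pooled difference.
So P(outcome | do(Variant Y)) is just the pooled rate for Variant Y: 112/400 = 0.280.

0.28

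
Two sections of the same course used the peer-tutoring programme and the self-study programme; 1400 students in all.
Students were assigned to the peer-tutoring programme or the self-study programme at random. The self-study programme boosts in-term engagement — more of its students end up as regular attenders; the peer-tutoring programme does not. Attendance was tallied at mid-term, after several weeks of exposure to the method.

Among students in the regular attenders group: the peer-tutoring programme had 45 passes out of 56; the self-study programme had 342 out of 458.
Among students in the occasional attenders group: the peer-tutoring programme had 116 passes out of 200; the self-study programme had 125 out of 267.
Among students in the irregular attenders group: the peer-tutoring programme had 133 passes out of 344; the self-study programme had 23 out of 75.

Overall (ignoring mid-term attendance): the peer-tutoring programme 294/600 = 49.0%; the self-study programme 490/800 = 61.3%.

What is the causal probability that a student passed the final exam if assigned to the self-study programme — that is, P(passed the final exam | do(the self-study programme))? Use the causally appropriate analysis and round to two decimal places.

0.61

the peer-tutoring programme is higher inside every mid-term attendance stratum but the self-study programme is higher in aggregate. Whether to stratify depends on how mid-term attendance relates to the teaching method.
The distribution of mid-term attendance is itself part of what the teaching method does — it is an intermediate outcome. Holding it fixed would remove that part of the effect; the total effect is the pooled difference.
So P(outcome | do(the self-study programme)) is just the pooled rate for the self-study programme: 490/800 = 0.613.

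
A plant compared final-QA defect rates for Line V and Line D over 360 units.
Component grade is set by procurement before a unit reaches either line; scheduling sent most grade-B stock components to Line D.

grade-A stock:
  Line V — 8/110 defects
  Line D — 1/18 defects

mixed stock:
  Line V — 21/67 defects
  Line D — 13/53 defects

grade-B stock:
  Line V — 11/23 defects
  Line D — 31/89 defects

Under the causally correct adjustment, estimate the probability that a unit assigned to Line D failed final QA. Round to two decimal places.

The imbalance in component grade arose from how units were allocated, not from anything the line did; and component grade independently affects the outcome. The pooled gap is confounded — condition on component grade.
Standardising Line D to the population component grade mix: 0.356·1/18 + 0.333·13/53 + 0.311·31/89 = 0.210.

0.21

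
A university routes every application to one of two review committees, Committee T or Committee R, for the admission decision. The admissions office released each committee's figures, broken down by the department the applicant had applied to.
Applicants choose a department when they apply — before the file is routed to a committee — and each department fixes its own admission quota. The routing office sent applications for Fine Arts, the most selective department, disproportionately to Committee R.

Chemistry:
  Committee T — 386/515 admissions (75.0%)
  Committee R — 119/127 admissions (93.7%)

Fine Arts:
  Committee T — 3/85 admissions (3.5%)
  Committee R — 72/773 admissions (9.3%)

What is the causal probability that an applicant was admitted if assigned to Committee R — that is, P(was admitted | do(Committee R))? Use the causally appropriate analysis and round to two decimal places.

0.45

Committee R is higher inside every department stratum but Committee T is higher in aggregate. Whether to stratify depends on how department relates to the review committee.
The imbalance in department arose from how applicants were allocated, not from anything the review committee did; and department independently affects the outcome. The pooled gap is confounded — condition on department.
Standardising Committee R to the population department mix: 0.428·119/127 + 0.572·72/773 = 0.454.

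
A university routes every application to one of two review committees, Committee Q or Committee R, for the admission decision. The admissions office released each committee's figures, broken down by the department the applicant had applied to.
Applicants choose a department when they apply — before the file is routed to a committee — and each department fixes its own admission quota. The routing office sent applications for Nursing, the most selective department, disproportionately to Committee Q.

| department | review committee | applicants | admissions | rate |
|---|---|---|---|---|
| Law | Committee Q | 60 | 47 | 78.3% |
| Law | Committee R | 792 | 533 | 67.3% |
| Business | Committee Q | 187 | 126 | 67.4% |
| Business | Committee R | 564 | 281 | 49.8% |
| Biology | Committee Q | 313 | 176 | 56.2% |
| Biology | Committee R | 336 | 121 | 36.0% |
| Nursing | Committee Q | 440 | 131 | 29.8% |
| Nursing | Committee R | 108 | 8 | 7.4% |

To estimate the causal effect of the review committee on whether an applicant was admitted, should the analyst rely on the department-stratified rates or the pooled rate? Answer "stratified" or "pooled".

Within every department level Committee Q has the higher rate, yet pooled Committee R does — Simpson's reversal.
Nothing the review committee does changes department; the imbalance is an allocation artefact. With department also predicting the outcome, the pooled figure is confounded, and the within-stratum comparison is the causal one.
Within each level — Law: 78.3% vs 67.3%; Business: 67.4% vs 49.8%; Biology: 56.2% vs 36.0%; Nursing: 29.8% vs 7.4% — Committee Q is higher every time.

stratified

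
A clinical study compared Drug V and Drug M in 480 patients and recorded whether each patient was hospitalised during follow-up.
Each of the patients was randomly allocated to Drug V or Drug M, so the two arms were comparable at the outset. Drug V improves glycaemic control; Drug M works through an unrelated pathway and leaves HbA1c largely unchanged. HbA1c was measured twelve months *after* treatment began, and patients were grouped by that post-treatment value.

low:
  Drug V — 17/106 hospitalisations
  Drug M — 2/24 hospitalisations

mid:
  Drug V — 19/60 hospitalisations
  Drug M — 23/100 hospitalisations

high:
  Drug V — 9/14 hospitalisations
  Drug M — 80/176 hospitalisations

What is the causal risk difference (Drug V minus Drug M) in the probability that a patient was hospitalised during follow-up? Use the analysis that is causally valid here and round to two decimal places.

-0.10

Stratifying would compare drugs among patients the drugs themselves sorted into HbA1c groups — a form of selection on an intermediate. The unconditioned pooled rates give the total causal effect.
The causal difference is the pooled difference: 0.250 − 0.350 = -0.100.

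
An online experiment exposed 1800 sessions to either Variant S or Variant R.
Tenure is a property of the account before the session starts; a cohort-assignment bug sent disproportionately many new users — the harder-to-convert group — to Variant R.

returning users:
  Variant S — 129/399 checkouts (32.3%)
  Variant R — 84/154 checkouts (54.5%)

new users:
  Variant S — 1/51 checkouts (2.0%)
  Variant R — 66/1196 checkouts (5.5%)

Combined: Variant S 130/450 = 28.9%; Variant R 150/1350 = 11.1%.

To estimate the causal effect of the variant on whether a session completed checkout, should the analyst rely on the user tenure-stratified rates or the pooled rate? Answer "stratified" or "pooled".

The stratified and pooled comparisons disagree (Variant R wins within each user tenure; Variant S wins overall), so the answer turns on the causal role of user tenure.
Since user tenure is a pre-existing factor (not a product of the variant) and it affects the outcome on its own, it is a confounder. The stratified rates, not the pooled rate, identify the causal effect.
Within each level — returning users: 32.3% vs 54.5%; new users: 2.0% vs 5.5% — Variant R is higher every time.

stratified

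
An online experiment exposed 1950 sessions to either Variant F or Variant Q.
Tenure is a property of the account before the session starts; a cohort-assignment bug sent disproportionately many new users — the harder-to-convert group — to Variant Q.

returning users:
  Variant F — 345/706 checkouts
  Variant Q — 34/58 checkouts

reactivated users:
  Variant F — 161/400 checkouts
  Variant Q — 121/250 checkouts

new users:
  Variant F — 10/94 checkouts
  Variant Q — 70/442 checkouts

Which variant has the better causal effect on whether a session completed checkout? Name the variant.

Variant Q

Within every user tenure level Variant Q has the higher rate, yet pooled Variant F does — Simpson's reversal.
Since user tenure is a pre-existing factor (not a product of the variant) and it affects the outcome on its own, it is a confounder. The stratified rates, not the pooled rate, identify the causal effect.
Within each level — returning users: 48.9% vs 58.6%; reactivated users: 40.2% vs 48.4%; new users: 10.6% vs 15.8% — Variant Q is higher every time.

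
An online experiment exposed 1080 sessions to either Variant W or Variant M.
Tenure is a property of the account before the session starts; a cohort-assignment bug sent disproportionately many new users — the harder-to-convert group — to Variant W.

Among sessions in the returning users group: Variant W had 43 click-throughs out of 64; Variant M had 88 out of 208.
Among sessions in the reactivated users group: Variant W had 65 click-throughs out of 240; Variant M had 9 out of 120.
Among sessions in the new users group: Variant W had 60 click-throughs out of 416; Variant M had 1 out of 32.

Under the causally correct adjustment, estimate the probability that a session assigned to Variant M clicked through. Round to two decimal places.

The stratified and pooled comparisons disagree (Variant W wins within each user tenure; Variant M wins overall), so the answer turns on the causal role of user tenure.
User tenure is set before the variant has any effect — it is not caused by the variant — and it independently drives the outcome. That makes it a confounder, so the causal comparison is within user tenure levels.
Standardising Variant M to the population user tenure mix: 0.252·88/208 + 0.333·9/120 + 0.415·1/32 = 0.145.

0.14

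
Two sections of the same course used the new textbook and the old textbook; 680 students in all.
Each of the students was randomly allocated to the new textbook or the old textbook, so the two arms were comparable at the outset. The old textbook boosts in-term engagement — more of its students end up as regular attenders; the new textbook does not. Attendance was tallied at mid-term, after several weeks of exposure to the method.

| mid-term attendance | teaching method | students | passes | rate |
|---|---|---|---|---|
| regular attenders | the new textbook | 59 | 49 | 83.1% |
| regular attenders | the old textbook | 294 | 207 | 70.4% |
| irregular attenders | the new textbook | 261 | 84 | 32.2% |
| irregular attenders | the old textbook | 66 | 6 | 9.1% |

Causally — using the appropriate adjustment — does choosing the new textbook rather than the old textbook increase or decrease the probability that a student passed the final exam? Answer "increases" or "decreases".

Because the teaching method influences mid-term attendance, mid-term attendance is a post-treatment mediator, not a confounder. Stratifying on it would bias the estimate; the causal effect is the crude pooled difference.
Pooled: the new textbook 41.6% vs the old textbook 59.2%; the old textbook is higher overall.

decreases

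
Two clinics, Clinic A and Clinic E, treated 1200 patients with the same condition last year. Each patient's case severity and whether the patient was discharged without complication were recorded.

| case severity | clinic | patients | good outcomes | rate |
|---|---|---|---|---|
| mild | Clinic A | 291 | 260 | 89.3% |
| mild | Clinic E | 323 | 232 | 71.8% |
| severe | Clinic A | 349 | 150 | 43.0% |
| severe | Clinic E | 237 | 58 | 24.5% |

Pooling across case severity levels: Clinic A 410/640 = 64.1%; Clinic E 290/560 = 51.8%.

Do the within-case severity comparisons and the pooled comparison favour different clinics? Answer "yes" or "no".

no

Within each case severity level (mild 89.3% vs 71.8%; severe 43.0% vs 24.5%), Clinic A has the higher rate every time. Pooled: 64.1% vs 51.8% — Clinic A has the higher rate overall. They agree.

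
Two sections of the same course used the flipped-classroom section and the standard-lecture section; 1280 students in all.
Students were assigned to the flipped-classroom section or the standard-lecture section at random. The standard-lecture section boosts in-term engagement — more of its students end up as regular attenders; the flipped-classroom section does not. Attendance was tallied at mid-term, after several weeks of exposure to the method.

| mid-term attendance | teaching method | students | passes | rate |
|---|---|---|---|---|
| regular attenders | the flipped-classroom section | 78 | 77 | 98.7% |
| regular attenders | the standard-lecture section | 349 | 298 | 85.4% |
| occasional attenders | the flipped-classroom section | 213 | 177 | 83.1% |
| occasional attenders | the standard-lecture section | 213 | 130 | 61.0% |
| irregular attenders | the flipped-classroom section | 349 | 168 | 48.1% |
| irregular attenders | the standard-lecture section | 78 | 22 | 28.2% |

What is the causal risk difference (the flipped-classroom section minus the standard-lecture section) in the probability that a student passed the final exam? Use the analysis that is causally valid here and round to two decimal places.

-0.04

Mid-term attendance is recorded after the teaching method and is itself shifted by it — it sits on the causal path from teaching method to outcome. Conditioning on a mediator would strip out part of the effect we want; the pooled comparison gives the total causal effect.
The causal difference is the pooled difference: 0.659 − 0.703 = -0.044.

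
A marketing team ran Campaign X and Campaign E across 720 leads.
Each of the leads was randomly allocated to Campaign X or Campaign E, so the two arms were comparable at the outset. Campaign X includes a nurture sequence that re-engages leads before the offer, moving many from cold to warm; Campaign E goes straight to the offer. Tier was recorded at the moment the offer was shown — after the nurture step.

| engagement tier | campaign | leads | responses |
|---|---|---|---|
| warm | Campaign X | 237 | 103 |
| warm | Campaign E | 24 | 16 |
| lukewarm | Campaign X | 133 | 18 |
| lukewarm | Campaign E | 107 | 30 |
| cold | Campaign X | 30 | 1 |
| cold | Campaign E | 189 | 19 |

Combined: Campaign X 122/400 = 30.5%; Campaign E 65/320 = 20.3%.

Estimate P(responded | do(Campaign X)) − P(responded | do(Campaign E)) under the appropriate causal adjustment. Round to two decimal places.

The engagement tier-specific comparison favours Campaign E throughout, but the pooled figures favour Campaign X. The question is whether to condition on engagement tier.
Engagement tier lies on the pathway campaign → engagement tier → outcome, so adjusting for it blocks the indirect effect. For the total causal effect of campaign, use the unadjusted pooled rates.
The causal difference is the pooled difference: 0.305 − 0.203 = +0.102.

+0.10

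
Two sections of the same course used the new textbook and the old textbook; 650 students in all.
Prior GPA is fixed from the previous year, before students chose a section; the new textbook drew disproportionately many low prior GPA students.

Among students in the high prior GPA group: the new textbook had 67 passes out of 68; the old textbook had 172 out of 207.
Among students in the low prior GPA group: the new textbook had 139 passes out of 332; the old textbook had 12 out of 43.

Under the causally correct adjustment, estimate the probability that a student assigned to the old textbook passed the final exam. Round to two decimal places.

The stratified and pooled comparisons disagree (the new textbook wins within each prior GPA band; the old textbook wins overall), so the answer turns on the causal role of prior GPA band.
The imbalance in prior GPA band arose from how students were allocated, not from anything the teaching method did; and prior GPA band independently affects the outcome. The pooled gap is confounded — condition on prior GPA band.
Standardising the old textbook to the population prior GPA band mix: 0.423·172/207 + 0.577·12/43 = 0.513.

0.51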